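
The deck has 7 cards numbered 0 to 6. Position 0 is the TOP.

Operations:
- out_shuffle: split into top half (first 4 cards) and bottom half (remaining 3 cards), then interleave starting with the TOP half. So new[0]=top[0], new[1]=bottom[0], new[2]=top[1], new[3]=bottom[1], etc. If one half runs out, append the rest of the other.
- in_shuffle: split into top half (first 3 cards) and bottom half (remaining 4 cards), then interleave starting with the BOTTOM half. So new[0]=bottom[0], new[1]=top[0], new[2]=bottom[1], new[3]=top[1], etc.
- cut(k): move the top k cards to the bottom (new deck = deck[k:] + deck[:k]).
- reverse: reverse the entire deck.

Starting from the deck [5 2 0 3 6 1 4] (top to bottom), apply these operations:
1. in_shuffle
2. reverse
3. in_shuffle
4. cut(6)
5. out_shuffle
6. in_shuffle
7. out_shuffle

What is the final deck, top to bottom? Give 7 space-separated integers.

Answer: 5 1 3 2 4 6 0

Derivation:
After op 1 (in_shuffle): [3 5 6 2 1 0 4]
After op 2 (reverse): [4 0 1 2 6 5 3]
After op 3 (in_shuffle): [2 4 6 0 5 1 3]
After op 4 (cut(6)): [3 2 4 6 0 5 1]
After op 5 (out_shuffle): [3 0 2 5 4 1 6]
After op 6 (in_shuffle): [5 3 4 0 1 2 6]
After op 7 (out_shuffle): [5 1 3 2 4 6 0]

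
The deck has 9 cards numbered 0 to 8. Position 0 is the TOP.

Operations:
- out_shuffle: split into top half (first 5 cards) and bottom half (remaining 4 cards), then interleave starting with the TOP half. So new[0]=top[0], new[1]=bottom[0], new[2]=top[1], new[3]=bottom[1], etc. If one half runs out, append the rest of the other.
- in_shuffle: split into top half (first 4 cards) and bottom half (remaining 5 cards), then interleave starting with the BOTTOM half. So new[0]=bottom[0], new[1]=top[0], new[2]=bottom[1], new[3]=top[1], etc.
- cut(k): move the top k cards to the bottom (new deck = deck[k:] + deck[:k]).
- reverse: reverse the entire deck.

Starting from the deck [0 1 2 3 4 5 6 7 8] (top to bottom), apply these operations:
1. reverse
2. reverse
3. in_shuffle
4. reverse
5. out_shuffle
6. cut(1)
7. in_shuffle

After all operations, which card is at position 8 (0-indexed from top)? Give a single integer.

After op 1 (reverse): [8 7 6 5 4 3 2 1 0]
After op 2 (reverse): [0 1 2 3 4 5 6 7 8]
After op 3 (in_shuffle): [4 0 5 1 6 2 7 3 8]
After op 4 (reverse): [8 3 7 2 6 1 5 0 4]
After op 5 (out_shuffle): [8 1 3 5 7 0 2 4 6]
After op 6 (cut(1)): [1 3 5 7 0 2 4 6 8]
After op 7 (in_shuffle): [0 1 2 3 4 5 6 7 8]
Position 8: card 8.

Answer: 8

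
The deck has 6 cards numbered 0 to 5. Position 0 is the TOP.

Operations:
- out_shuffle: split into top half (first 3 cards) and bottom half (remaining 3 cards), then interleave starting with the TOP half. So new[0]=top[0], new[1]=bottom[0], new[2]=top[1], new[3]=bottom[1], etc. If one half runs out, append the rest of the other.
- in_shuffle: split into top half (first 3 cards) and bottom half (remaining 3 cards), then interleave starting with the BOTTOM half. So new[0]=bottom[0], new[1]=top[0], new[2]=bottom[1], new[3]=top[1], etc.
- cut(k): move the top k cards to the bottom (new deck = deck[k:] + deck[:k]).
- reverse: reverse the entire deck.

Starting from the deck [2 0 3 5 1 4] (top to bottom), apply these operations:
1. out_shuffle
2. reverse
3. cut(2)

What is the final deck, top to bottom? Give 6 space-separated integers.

Answer: 1 0 5 2 4 3

Derivation:
After op 1 (out_shuffle): [2 5 0 1 3 4]
After op 2 (reverse): [4 3 1 0 5 2]
After op 3 (cut(2)): [1 0 5 2 4 3]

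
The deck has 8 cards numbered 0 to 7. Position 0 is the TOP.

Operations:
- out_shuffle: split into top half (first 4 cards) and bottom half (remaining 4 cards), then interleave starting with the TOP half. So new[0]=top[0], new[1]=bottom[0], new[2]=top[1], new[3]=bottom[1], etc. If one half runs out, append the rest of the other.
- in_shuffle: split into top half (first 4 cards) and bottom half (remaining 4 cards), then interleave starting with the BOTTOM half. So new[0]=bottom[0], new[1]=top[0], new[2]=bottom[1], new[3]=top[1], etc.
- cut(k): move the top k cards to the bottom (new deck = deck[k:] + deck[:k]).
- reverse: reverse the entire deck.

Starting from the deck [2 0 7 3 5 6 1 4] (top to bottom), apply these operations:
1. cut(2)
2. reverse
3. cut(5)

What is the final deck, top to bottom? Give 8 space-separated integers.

Answer: 5 3 7 0 2 4 1 6

Derivation:
After op 1 (cut(2)): [7 3 5 6 1 4 2 0]
After op 2 (reverse): [0 2 4 1 6 5 3 7]
After op 3 (cut(5)): [5 3 7 0 2 4 1 6]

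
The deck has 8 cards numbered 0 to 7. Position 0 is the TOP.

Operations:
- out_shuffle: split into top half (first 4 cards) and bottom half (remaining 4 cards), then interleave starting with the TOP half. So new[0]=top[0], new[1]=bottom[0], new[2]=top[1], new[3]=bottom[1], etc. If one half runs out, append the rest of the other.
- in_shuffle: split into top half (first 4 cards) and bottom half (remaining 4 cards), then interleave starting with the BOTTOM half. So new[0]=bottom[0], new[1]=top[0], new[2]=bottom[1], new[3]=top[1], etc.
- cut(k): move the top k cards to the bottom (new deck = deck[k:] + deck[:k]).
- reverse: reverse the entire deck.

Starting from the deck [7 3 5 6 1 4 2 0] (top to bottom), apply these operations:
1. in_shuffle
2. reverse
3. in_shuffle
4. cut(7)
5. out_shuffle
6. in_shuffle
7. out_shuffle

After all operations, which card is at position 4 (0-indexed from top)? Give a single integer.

Answer: 5

Derivation:
After op 1 (in_shuffle): [1 7 4 3 2 5 0 6]
After op 2 (reverse): [6 0 5 2 3 4 7 1]
After op 3 (in_shuffle): [3 6 4 0 7 5 1 2]
After op 4 (cut(7)): [2 3 6 4 0 7 5 1]
After op 5 (out_shuffle): [2 0 3 7 6 5 4 1]
After op 6 (in_shuffle): [6 2 5 0 4 3 1 7]
After op 7 (out_shuffle): [6 4 2 3 5 1 0 7]
Position 4: card 5.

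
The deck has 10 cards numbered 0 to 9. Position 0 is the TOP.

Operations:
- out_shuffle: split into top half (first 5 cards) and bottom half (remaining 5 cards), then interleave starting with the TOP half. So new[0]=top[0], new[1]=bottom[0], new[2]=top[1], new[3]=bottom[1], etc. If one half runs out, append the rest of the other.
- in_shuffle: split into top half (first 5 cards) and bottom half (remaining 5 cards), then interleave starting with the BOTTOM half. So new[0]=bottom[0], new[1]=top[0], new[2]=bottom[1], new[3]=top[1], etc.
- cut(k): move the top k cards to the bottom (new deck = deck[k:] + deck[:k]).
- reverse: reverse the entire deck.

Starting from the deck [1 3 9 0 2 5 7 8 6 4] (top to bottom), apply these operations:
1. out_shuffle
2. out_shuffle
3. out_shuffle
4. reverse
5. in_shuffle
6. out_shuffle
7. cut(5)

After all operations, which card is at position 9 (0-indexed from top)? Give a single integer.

Answer: 7

Derivation:
After op 1 (out_shuffle): [1 5 3 7 9 8 0 6 2 4]
After op 2 (out_shuffle): [1 8 5 0 3 6 7 2 9 4]
After op 3 (out_shuffle): [1 6 8 7 5 2 0 9 3 4]
After op 4 (reverse): [4 3 9 0 2 5 7 8 6 1]
After op 5 (in_shuffle): [5 4 7 3 8 9 6 0 1 2]
After op 6 (out_shuffle): [5 9 4 6 7 0 3 1 8 2]
After op 7 (cut(5)): [0 3 1 8 2 5 9 4 6 7]
Position 9: card 7.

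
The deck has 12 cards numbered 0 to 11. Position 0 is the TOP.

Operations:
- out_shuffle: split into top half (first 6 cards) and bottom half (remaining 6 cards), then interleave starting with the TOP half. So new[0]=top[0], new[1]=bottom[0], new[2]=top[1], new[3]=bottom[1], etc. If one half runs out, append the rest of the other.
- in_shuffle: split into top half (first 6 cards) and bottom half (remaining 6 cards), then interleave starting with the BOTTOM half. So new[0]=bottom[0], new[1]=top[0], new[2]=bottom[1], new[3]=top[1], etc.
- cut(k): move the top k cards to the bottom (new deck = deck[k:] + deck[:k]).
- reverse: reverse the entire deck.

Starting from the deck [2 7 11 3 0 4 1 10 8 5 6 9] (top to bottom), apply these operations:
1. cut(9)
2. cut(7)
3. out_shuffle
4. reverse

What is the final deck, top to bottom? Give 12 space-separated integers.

Answer: 3 5 11 8 7 10 2 1 9 4 6 0

Derivation:
After op 1 (cut(9)): [5 6 9 2 7 11 3 0 4 1 10 8]
After op 2 (cut(7)): [0 4 1 10 8 5 6 9 2 7 11 3]
After op 3 (out_shuffle): [0 6 4 9 1 2 10 7 8 11 5 3]
After op 4 (reverse): [3 5 11 8 7 10 2 1 9 4 6 0]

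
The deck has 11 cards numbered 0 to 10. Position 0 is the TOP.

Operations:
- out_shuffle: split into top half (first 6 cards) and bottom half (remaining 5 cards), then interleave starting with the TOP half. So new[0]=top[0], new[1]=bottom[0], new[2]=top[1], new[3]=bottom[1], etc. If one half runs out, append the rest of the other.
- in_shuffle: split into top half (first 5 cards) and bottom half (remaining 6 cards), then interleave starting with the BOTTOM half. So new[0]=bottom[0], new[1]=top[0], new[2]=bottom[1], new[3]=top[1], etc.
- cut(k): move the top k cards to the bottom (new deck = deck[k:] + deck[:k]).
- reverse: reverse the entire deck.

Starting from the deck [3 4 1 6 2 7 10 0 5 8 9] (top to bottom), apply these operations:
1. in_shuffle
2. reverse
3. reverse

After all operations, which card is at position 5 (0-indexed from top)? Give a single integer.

After op 1 (in_shuffle): [7 3 10 4 0 1 5 6 8 2 9]
After op 2 (reverse): [9 2 8 6 5 1 0 4 10 3 7]
After op 3 (reverse): [7 3 10 4 0 1 5 6 8 2 9]
Position 5: card 1.

Answer: 1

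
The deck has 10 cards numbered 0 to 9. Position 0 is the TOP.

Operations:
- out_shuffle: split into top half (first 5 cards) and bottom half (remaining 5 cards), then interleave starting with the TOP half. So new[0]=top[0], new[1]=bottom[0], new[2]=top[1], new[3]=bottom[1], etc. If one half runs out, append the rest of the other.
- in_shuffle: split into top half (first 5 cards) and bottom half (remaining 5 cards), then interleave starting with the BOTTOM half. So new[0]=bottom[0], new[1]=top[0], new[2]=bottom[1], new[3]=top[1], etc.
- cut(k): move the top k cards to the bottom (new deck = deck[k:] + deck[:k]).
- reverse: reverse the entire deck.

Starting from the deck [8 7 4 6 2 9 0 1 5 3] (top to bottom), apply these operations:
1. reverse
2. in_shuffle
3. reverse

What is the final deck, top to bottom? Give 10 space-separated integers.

After op 1 (reverse): [3 5 1 0 9 2 6 4 7 8]
After op 2 (in_shuffle): [2 3 6 5 4 1 7 0 8 9]
After op 3 (reverse): [9 8 0 7 1 4 5 6 3 2]

Answer: 9 8 0 7 1 4 5 6 3 2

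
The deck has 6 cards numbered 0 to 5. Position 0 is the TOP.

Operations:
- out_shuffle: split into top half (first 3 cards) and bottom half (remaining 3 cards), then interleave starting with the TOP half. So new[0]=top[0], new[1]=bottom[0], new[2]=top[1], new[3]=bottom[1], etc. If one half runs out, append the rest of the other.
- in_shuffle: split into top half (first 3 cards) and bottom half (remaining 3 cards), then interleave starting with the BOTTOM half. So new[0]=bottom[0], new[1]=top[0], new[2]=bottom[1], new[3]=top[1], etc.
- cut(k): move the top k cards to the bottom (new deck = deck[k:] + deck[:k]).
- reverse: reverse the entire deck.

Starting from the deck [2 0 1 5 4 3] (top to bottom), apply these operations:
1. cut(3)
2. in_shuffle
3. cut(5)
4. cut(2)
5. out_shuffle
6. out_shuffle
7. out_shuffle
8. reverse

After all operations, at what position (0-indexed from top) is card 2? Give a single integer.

After op 1 (cut(3)): [5 4 3 2 0 1]
After op 2 (in_shuffle): [2 5 0 4 1 3]
After op 3 (cut(5)): [3 2 5 0 4 1]
After op 4 (cut(2)): [5 0 4 1 3 2]
After op 5 (out_shuffle): [5 1 0 3 4 2]
After op 6 (out_shuffle): [5 3 1 4 0 2]
After op 7 (out_shuffle): [5 4 3 0 1 2]
After op 8 (reverse): [2 1 0 3 4 5]
Card 2 is at position 0.

Answer: 0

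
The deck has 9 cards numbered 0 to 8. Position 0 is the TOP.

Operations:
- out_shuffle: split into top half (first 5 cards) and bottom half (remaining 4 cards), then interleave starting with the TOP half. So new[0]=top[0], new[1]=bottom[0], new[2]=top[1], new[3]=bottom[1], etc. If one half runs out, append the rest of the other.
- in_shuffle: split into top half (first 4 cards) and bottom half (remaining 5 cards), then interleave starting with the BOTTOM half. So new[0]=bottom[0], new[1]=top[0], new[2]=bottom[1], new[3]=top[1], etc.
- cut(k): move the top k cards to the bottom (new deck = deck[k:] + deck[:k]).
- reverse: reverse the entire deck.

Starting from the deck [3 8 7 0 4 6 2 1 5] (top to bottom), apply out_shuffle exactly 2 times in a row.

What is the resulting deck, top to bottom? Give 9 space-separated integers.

Answer: 3 1 6 0 8 5 2 4 7

Derivation:
After op 1 (out_shuffle): [3 6 8 2 7 1 0 5 4]
After op 2 (out_shuffle): [3 1 6 0 8 5 2 4 7]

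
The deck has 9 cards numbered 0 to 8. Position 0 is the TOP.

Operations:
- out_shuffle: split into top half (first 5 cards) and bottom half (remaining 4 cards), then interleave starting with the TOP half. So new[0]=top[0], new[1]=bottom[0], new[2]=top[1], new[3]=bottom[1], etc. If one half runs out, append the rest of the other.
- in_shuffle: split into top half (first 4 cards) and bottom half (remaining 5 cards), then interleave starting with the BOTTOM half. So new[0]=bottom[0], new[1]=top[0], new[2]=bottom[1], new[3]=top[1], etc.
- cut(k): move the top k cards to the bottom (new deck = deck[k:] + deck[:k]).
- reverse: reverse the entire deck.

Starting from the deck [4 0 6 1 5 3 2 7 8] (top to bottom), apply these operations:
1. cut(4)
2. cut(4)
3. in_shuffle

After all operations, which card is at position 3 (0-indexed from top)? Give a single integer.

Answer: 4

Derivation:
After op 1 (cut(4)): [5 3 2 7 8 4 0 6 1]
After op 2 (cut(4)): [8 4 0 6 1 5 3 2 7]
After op 3 (in_shuffle): [1 8 5 4 3 0 2 6 7]
Position 3: card 4.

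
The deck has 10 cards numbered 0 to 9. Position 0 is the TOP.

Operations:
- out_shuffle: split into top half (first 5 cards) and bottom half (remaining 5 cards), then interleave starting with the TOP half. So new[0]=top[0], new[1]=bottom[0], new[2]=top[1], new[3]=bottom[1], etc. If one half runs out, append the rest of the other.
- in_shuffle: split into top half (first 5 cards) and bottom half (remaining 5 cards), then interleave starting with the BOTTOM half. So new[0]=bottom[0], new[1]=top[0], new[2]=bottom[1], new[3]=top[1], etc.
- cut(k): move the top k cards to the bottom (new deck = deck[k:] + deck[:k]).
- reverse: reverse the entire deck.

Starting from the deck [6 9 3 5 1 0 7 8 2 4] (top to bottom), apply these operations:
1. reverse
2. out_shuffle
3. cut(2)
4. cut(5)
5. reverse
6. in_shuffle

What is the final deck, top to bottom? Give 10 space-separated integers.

After op 1 (reverse): [4 2 8 7 0 1 5 3 9 6]
After op 2 (out_shuffle): [4 1 2 5 8 3 7 9 0 6]
After op 3 (cut(2)): [2 5 8 3 7 9 0 6 4 1]
After op 4 (cut(5)): [9 0 6 4 1 2 5 8 3 7]
After op 5 (reverse): [7 3 8 5 2 1 4 6 0 9]
After op 6 (in_shuffle): [1 7 4 3 6 8 0 5 9 2]

Answer: 1 7 4 3 6 8 0 5 9 2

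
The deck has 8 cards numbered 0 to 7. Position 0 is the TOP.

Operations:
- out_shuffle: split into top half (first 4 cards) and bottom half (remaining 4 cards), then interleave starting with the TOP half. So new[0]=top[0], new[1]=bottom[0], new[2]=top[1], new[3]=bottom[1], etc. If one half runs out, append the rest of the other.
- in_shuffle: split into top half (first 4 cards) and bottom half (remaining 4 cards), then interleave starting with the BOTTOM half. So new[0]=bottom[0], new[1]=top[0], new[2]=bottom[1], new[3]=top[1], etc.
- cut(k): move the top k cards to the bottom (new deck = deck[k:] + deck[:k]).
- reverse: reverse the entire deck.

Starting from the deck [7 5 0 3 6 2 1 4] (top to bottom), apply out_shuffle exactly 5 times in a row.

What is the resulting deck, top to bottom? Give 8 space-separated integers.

After op 1 (out_shuffle): [7 6 5 2 0 1 3 4]
After op 2 (out_shuffle): [7 0 6 1 5 3 2 4]
After op 3 (out_shuffle): [7 5 0 3 6 2 1 4]
After op 4 (out_shuffle): [7 6 5 2 0 1 3 4]
After op 5 (out_shuffle): [7 0 6 1 5 3 2 4]

Answer: 7 0 6 1 5 3 2 4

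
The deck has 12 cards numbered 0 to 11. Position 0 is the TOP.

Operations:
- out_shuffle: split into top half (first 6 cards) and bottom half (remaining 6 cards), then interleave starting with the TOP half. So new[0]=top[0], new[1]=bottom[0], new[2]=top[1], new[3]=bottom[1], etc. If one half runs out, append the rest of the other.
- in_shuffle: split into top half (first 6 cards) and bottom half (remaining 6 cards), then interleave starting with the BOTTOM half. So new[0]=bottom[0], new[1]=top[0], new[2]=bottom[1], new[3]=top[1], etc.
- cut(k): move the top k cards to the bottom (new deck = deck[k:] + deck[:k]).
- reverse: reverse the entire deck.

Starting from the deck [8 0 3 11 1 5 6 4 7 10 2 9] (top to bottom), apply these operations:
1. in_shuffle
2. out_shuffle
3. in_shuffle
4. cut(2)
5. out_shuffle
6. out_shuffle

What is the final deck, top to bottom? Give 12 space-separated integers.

Answer: 1 8 3 2 10 9 4 0 7 11 5 6

Derivation:
After op 1 (in_shuffle): [6 8 4 0 7 3 10 11 2 1 9 5]
After op 2 (out_shuffle): [6 10 8 11 4 2 0 1 7 9 3 5]
After op 3 (in_shuffle): [0 6 1 10 7 8 9 11 3 4 5 2]
After op 4 (cut(2)): [1 10 7 8 9 11 3 4 5 2 0 6]
After op 5 (out_shuffle): [1 3 10 4 7 5 8 2 9 0 11 6]
After op 6 (out_shuffle): [1 8 3 2 10 9 4 0 7 11 5 6]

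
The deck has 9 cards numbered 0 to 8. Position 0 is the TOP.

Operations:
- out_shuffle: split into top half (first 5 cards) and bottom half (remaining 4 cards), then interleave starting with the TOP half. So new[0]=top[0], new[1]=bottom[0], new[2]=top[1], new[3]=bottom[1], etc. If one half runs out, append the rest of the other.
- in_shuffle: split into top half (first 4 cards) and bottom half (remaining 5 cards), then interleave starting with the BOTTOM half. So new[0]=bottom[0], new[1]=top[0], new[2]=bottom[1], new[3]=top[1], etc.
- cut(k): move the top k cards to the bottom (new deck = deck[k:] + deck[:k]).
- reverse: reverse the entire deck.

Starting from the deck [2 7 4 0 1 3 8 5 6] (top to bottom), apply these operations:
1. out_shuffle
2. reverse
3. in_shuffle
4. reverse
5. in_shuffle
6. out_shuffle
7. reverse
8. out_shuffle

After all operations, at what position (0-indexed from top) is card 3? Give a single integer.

Answer: 5

Derivation:
After op 1 (out_shuffle): [2 3 7 8 4 5 0 6 1]
After op 2 (reverse): [1 6 0 5 4 8 7 3 2]
After op 3 (in_shuffle): [4 1 8 6 7 0 3 5 2]
After op 4 (reverse): [2 5 3 0 7 6 8 1 4]
After op 5 (in_shuffle): [7 2 6 5 8 3 1 0 4]
After op 6 (out_shuffle): [7 3 2 1 6 0 5 4 8]
After op 7 (reverse): [8 4 5 0 6 1 2 3 7]
After op 8 (out_shuffle): [8 1 4 2 5 3 0 7 6]
Card 3 is at position 5.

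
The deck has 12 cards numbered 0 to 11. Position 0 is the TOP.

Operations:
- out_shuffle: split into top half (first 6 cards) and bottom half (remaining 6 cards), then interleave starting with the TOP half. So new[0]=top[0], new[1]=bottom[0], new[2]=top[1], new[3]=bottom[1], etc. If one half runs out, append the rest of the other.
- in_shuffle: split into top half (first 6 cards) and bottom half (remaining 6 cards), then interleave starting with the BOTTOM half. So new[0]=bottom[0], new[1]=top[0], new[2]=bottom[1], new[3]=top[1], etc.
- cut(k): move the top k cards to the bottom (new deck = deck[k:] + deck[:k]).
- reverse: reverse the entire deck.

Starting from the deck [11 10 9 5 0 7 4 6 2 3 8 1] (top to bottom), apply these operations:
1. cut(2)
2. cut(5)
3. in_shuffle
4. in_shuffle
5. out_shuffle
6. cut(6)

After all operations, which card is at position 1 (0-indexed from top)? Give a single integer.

Answer: 5

Derivation:
After op 1 (cut(2)): [9 5 0 7 4 6 2 3 8 1 11 10]
After op 2 (cut(5)): [6 2 3 8 1 11 10 9 5 0 7 4]
After op 3 (in_shuffle): [10 6 9 2 5 3 0 8 7 1 4 11]
After op 4 (in_shuffle): [0 10 8 6 7 9 1 2 4 5 11 3]
After op 5 (out_shuffle): [0 1 10 2 8 4 6 5 7 11 9 3]
After op 6 (cut(6)): [6 5 7 11 9 3 0 1 10 2 8 4]
Position 1: card 5.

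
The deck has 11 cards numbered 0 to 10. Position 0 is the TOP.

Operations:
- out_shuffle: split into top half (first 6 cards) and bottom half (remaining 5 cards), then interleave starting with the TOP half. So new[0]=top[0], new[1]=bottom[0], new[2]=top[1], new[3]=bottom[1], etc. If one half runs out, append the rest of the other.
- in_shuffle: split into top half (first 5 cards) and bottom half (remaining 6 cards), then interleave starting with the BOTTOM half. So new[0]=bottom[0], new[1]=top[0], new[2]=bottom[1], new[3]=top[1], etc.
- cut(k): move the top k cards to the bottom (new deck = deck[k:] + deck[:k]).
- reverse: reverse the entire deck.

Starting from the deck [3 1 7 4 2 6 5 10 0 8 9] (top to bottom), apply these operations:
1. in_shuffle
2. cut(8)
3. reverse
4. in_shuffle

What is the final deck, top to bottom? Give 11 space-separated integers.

After op 1 (in_shuffle): [6 3 5 1 10 7 0 4 8 2 9]
After op 2 (cut(8)): [8 2 9 6 3 5 1 10 7 0 4]
After op 3 (reverse): [4 0 7 10 1 5 3 6 9 2 8]
After op 4 (in_shuffle): [5 4 3 0 6 7 9 10 2 1 8]

Answer: 5 4 3 0 6 7 9 10 2 1 8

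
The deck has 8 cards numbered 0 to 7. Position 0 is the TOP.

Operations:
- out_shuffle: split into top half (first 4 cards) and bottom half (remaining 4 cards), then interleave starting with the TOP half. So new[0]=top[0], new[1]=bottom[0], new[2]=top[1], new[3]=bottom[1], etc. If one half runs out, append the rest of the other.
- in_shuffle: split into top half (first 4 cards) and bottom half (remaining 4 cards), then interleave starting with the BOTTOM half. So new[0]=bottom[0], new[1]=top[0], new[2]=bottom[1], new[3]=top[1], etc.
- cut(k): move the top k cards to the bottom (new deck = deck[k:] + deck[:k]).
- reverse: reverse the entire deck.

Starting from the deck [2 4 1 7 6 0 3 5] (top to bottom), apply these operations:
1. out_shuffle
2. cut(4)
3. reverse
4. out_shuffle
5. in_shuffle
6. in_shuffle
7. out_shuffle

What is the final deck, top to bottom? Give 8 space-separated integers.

After op 1 (out_shuffle): [2 6 4 0 1 3 7 5]
After op 2 (cut(4)): [1 3 7 5 2 6 4 0]
After op 3 (reverse): [0 4 6 2 5 7 3 1]
After op 4 (out_shuffle): [0 5 4 7 6 3 2 1]
After op 5 (in_shuffle): [6 0 3 5 2 4 1 7]
After op 6 (in_shuffle): [2 6 4 0 1 3 7 5]
After op 7 (out_shuffle): [2 1 6 3 4 7 0 5]

Answer: 2 1 6 3 4 7 0 5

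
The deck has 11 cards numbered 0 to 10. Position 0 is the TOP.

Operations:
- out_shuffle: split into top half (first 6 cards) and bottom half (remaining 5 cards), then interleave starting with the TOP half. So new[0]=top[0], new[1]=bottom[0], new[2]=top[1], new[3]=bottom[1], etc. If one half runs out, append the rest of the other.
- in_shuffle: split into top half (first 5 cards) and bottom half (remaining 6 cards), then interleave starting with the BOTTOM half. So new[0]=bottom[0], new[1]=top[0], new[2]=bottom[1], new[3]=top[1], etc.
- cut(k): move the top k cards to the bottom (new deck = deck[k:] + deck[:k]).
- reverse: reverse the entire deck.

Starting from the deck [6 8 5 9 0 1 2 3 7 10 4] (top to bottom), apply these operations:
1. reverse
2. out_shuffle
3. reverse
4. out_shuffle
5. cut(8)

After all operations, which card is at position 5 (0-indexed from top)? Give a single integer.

Answer: 6

Derivation:
After op 1 (reverse): [4 10 7 3 2 1 0 9 5 8 6]
After op 2 (out_shuffle): [4 0 10 9 7 5 3 8 2 6 1]
After op 3 (reverse): [1 6 2 8 3 5 7 9 10 0 4]
After op 4 (out_shuffle): [1 7 6 9 2 10 8 0 3 4 5]
After op 5 (cut(8)): [3 4 5 1 7 6 9 2 10 8 0]
Position 5: card 6.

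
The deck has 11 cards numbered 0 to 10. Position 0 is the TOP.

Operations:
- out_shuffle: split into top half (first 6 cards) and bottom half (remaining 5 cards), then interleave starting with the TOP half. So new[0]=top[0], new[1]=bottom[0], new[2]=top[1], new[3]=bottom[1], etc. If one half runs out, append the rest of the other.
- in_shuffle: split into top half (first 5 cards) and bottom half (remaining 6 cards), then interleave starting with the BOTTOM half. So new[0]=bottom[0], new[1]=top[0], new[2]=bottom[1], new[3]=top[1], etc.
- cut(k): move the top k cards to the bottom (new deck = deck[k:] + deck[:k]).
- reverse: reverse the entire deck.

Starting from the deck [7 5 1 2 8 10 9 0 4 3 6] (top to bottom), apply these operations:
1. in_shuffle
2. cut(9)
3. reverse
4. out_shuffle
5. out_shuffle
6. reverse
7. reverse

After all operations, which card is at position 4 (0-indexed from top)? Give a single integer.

After op 1 (in_shuffle): [10 7 9 5 0 1 4 2 3 8 6]
After op 2 (cut(9)): [8 6 10 7 9 5 0 1 4 2 3]
After op 3 (reverse): [3 2 4 1 0 5 9 7 10 6 8]
After op 4 (out_shuffle): [3 9 2 7 4 10 1 6 0 8 5]
After op 5 (out_shuffle): [3 1 9 6 2 0 7 8 4 5 10]
After op 6 (reverse): [10 5 4 8 7 0 2 6 9 1 3]
After op 7 (reverse): [3 1 9 6 2 0 7 8 4 5 10]
Position 4: card 2.

Answer: 2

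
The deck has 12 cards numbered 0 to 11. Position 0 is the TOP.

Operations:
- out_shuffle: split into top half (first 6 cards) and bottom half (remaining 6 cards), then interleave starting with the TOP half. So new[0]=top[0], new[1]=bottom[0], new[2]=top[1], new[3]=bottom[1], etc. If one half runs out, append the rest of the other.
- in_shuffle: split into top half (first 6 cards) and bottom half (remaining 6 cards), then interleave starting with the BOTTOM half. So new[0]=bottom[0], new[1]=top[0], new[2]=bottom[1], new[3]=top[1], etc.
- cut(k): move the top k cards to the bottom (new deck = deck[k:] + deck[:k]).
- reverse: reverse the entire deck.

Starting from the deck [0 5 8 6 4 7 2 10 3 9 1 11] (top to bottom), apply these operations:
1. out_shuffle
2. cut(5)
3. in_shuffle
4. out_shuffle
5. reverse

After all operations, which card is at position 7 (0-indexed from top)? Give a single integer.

After op 1 (out_shuffle): [0 2 5 10 8 3 6 9 4 1 7 11]
After op 2 (cut(5)): [3 6 9 4 1 7 11 0 2 5 10 8]
After op 3 (in_shuffle): [11 3 0 6 2 9 5 4 10 1 8 7]
After op 4 (out_shuffle): [11 5 3 4 0 10 6 1 2 8 9 7]
After op 5 (reverse): [7 9 8 2 1 6 10 0 4 3 5 11]
Position 7: card 0.

Answer: 0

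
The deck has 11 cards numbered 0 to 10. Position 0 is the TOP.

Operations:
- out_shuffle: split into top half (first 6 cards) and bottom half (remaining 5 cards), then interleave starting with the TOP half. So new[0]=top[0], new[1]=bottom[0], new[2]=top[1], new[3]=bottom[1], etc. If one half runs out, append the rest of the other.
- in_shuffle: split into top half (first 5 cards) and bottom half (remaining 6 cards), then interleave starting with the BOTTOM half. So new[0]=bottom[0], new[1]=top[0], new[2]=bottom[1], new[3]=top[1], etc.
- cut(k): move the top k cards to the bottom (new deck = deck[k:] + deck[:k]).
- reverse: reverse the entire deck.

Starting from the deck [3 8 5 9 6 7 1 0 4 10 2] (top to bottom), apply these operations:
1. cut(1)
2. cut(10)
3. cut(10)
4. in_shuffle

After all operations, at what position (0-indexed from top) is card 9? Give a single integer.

Answer: 9

Derivation:
After op 1 (cut(1)): [8 5 9 6 7 1 0 4 10 2 3]
After op 2 (cut(10)): [3 8 5 9 6 7 1 0 4 10 2]
After op 3 (cut(10)): [2 3 8 5 9 6 7 1 0 4 10]
After op 4 (in_shuffle): [6 2 7 3 1 8 0 5 4 9 10]
Card 9 is at position 9.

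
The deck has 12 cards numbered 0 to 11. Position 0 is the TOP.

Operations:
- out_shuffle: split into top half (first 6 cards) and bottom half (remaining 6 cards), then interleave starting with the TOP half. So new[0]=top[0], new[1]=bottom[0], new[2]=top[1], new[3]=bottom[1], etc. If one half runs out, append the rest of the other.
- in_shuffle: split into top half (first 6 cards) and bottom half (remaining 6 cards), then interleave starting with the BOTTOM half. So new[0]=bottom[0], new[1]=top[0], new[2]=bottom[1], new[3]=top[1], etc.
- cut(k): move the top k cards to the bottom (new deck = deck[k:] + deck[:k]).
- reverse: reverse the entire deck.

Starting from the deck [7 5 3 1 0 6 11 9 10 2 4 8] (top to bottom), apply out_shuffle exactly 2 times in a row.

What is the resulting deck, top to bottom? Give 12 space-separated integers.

Answer: 7 1 11 2 5 0 9 4 3 6 10 8

Derivation:
After op 1 (out_shuffle): [7 11 5 9 3 10 1 2 0 4 6 8]
After op 2 (out_shuffle): [7 1 11 2 5 0 9 4 3 6 10 8]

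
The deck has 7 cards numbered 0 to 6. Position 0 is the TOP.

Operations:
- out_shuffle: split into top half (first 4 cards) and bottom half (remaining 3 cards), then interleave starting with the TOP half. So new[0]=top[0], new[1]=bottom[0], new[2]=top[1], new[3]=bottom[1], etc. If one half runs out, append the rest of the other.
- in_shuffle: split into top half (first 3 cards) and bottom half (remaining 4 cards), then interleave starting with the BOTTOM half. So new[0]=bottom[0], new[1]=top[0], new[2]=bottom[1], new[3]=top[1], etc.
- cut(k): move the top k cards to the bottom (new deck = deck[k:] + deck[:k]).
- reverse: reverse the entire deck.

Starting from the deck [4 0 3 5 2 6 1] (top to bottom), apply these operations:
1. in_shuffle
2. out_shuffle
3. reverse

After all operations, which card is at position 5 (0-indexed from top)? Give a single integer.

After op 1 (in_shuffle): [5 4 2 0 6 3 1]
After op 2 (out_shuffle): [5 6 4 3 2 1 0]
After op 3 (reverse): [0 1 2 3 4 6 5]
Position 5: card 6.

Answer: 6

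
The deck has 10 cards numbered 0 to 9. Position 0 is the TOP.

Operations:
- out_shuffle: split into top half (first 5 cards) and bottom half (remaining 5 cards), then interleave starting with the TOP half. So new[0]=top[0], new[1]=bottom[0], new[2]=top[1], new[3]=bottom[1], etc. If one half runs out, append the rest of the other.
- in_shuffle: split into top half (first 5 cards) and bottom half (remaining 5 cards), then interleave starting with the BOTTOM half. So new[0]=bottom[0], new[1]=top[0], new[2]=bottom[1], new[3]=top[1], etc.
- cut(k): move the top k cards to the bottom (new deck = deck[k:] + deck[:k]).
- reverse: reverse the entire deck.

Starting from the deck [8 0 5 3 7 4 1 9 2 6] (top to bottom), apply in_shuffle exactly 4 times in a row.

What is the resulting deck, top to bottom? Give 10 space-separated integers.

Answer: 2 1 7 5 8 6 9 4 3 0

Derivation:
After op 1 (in_shuffle): [4 8 1 0 9 5 2 3 6 7]
After op 2 (in_shuffle): [5 4 2 8 3 1 6 0 7 9]
After op 3 (in_shuffle): [1 5 6 4 0 2 7 8 9 3]
After op 4 (in_shuffle): [2 1 7 5 8 6 9 4 3 0]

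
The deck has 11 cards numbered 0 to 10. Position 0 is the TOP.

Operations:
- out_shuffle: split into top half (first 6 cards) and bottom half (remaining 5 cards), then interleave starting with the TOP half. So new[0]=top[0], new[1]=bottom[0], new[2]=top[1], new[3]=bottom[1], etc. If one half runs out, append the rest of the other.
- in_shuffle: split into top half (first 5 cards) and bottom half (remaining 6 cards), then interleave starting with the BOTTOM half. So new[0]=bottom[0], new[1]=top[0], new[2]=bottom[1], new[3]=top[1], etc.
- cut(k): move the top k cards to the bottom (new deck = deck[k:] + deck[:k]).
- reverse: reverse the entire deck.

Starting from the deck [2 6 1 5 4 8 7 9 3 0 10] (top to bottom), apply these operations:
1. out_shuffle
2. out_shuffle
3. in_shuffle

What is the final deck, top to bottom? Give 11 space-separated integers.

Answer: 4 2 9 5 10 7 1 0 8 6 3

Derivation:
After op 1 (out_shuffle): [2 7 6 9 1 3 5 0 4 10 8]
After op 2 (out_shuffle): [2 5 7 0 6 4 9 10 1 8 3]
After op 3 (in_shuffle): [4 2 9 5 10 7 1 0 8 6 3]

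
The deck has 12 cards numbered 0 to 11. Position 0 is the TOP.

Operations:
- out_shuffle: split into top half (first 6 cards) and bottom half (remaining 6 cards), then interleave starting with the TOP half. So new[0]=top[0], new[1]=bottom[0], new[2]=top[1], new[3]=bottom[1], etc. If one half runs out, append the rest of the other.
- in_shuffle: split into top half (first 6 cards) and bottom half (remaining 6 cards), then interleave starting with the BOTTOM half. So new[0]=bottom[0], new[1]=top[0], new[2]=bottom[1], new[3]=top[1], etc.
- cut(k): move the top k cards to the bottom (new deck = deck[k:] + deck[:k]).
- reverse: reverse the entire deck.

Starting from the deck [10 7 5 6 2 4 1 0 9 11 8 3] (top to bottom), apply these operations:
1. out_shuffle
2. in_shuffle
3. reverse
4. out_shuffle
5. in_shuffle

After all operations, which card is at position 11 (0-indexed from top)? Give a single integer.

After op 1 (out_shuffle): [10 1 7 0 5 9 6 11 2 8 4 3]
After op 2 (in_shuffle): [6 10 11 1 2 7 8 0 4 5 3 9]
After op 3 (reverse): [9 3 5 4 0 8 7 2 1 11 10 6]
After op 4 (out_shuffle): [9 7 3 2 5 1 4 11 0 10 8 6]
After op 5 (in_shuffle): [4 9 11 7 0 3 10 2 8 5 6 1]
Position 11: card 1.

Answer: 1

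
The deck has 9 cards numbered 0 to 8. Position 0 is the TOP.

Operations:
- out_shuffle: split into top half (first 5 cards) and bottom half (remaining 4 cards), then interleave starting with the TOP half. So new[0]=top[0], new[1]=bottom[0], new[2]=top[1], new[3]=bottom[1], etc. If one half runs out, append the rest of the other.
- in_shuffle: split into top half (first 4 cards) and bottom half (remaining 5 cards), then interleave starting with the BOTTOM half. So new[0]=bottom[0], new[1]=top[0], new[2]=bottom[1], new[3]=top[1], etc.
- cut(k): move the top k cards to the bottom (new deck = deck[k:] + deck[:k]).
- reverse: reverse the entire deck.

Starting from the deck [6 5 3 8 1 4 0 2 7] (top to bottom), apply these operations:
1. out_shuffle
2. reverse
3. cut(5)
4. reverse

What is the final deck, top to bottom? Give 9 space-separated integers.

After op 1 (out_shuffle): [6 4 5 0 3 2 8 7 1]
After op 2 (reverse): [1 7 8 2 3 0 5 4 6]
After op 3 (cut(5)): [0 5 4 6 1 7 8 2 3]
After op 4 (reverse): [3 2 8 7 1 6 4 5 0]

Answer: 3 2 8 7 1 6 4 5 0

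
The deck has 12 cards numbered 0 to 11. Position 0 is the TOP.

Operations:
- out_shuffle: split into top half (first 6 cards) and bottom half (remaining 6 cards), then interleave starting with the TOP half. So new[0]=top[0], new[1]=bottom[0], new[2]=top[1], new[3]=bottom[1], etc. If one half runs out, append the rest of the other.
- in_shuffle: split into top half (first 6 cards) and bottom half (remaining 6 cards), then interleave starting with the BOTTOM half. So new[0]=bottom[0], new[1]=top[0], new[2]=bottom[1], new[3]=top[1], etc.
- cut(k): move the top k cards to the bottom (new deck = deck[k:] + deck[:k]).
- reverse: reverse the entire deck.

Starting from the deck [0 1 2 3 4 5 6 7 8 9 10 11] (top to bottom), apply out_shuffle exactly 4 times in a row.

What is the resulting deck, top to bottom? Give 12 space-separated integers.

After op 1 (out_shuffle): [0 6 1 7 2 8 3 9 4 10 5 11]
After op 2 (out_shuffle): [0 3 6 9 1 4 7 10 2 5 8 11]
After op 3 (out_shuffle): [0 7 3 10 6 2 9 5 1 8 4 11]
After op 4 (out_shuffle): [0 9 7 5 3 1 10 8 6 4 2 11]

Answer: 0 9 7 5 3 1 10 8 6 4 2 11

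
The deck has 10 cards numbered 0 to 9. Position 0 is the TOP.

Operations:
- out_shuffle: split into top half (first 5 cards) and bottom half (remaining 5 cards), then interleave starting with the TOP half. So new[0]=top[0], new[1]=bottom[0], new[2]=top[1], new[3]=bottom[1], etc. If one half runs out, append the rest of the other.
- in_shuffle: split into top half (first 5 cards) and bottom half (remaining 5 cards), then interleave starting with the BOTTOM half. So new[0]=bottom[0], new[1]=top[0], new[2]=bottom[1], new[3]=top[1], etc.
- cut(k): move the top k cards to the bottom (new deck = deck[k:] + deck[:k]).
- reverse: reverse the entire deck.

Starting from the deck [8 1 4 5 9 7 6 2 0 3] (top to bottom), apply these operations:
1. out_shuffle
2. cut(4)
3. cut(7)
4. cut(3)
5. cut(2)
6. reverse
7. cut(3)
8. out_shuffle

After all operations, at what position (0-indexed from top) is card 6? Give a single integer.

After op 1 (out_shuffle): [8 7 1 6 4 2 5 0 9 3]
After op 2 (cut(4)): [4 2 5 0 9 3 8 7 1 6]
After op 3 (cut(7)): [7 1 6 4 2 5 0 9 3 8]
After op 4 (cut(3)): [4 2 5 0 9 3 8 7 1 6]
After op 5 (cut(2)): [5 0 9 3 8 7 1 6 4 2]
After op 6 (reverse): [2 4 6 1 7 8 3 9 0 5]
After op 7 (cut(3)): [1 7 8 3 9 0 5 2 4 6]
After op 8 (out_shuffle): [1 0 7 5 8 2 3 4 9 6]
Card 6 is at position 9.

Answer: 9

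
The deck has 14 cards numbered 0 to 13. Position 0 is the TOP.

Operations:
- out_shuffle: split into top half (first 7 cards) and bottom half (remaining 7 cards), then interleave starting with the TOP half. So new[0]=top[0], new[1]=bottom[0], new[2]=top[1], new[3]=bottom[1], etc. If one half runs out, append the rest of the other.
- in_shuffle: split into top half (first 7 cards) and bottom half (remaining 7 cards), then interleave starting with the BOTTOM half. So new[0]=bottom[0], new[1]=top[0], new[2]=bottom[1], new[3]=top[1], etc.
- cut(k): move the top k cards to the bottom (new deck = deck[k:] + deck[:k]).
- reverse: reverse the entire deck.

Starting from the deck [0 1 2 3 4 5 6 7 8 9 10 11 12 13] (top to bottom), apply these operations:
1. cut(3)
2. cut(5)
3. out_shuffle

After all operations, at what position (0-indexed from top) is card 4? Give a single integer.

Answer: 7

Derivation:
After op 1 (cut(3)): [3 4 5 6 7 8 9 10 11 12 13 0 1 2]
After op 2 (cut(5)): [8 9 10 11 12 13 0 1 2 3 4 5 6 7]
After op 3 (out_shuffle): [8 1 9 2 10 3 11 4 12 5 13 6 0 7]
Card 4 is at position 7.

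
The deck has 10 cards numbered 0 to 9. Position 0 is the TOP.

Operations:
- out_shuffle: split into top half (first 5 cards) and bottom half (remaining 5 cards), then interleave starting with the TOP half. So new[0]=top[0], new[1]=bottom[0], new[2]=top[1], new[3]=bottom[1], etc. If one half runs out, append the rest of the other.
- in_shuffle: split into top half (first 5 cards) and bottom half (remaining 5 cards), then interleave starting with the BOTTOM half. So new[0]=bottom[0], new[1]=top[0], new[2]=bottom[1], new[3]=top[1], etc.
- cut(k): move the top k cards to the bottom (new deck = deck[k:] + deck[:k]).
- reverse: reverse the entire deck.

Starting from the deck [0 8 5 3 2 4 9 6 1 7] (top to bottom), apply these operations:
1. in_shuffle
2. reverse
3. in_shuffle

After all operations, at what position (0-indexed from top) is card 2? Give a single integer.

After op 1 (in_shuffle): [4 0 9 8 6 5 1 3 7 2]
After op 2 (reverse): [2 7 3 1 5 6 8 9 0 4]
After op 3 (in_shuffle): [6 2 8 7 9 3 0 1 4 5]
Card 2 is at position 1.

Answer: 1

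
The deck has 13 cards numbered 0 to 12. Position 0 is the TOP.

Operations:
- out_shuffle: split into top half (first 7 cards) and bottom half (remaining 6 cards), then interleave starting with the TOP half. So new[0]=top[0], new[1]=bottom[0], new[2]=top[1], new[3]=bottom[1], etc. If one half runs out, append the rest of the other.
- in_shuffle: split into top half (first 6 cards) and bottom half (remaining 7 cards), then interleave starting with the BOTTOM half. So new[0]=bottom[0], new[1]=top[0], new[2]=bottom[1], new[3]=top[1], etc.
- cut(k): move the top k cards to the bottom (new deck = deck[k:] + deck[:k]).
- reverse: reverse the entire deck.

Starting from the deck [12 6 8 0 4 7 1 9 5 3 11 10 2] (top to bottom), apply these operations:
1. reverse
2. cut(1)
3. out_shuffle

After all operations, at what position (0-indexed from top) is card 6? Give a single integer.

Answer: 7

Derivation:
After op 1 (reverse): [2 10 11 3 5 9 1 7 4 0 8 6 12]
After op 2 (cut(1)): [10 11 3 5 9 1 7 4 0 8 6 12 2]
After op 3 (out_shuffle): [10 4 11 0 3 8 5 6 9 12 1 2 7]
Card 6 is at position 7.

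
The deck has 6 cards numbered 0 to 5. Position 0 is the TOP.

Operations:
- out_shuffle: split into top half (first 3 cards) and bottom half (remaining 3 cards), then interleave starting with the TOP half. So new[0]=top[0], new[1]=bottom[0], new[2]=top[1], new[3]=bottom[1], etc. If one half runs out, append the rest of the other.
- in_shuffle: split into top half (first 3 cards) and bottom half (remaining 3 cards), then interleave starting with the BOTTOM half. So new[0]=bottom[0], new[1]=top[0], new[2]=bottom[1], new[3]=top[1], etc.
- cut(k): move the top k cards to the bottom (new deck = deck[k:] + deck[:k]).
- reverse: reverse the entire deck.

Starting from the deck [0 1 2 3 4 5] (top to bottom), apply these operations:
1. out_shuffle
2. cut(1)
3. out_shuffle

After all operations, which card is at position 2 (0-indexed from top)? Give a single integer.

Answer: 1

Derivation:
After op 1 (out_shuffle): [0 3 1 4 2 5]
After op 2 (cut(1)): [3 1 4 2 5 0]
After op 3 (out_shuffle): [3 2 1 5 4 0]
Position 2: card 1.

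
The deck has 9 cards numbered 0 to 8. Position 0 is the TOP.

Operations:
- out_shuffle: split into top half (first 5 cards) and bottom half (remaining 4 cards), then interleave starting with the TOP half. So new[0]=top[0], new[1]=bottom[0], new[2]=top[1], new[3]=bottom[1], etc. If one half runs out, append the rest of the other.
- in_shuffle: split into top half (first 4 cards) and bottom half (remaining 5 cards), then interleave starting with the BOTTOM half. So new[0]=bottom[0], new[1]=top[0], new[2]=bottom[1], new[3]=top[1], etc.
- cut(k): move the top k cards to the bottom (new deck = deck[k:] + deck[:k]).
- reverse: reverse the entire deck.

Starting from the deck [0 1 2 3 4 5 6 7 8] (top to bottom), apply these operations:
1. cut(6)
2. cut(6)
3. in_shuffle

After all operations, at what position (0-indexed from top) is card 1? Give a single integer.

Answer: 6

Derivation:
After op 1 (cut(6)): [6 7 8 0 1 2 3 4 5]
After op 2 (cut(6)): [3 4 5 6 7 8 0 1 2]
After op 3 (in_shuffle): [7 3 8 4 0 5 1 6 2]
Card 1 is at position 6.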